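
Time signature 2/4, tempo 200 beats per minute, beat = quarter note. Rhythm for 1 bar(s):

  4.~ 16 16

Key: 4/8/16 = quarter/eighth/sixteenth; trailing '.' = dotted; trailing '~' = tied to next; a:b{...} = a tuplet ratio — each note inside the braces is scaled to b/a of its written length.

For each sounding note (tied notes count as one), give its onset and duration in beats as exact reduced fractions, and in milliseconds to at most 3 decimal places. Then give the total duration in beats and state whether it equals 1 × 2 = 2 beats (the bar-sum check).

1) 0.0ms=0b +525.0ms=7/4b
2) 525.0ms=7/4b +75.0ms=1/4b
Σ=2b of 2 (200bpm 2/4) — PASS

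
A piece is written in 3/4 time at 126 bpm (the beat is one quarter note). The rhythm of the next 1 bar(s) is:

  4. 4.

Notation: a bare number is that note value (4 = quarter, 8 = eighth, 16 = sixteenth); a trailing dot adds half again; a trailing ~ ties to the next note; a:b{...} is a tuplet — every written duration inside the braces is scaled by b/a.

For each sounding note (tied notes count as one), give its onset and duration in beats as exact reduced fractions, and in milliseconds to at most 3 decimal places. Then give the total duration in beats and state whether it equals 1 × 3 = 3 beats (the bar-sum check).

1) 0.0ms=0b +714.286ms=3/2b
2) 714.286ms=3/2b +714.286ms=3/2b
Σ=3b of 3 (126bpm 3/4) — PASS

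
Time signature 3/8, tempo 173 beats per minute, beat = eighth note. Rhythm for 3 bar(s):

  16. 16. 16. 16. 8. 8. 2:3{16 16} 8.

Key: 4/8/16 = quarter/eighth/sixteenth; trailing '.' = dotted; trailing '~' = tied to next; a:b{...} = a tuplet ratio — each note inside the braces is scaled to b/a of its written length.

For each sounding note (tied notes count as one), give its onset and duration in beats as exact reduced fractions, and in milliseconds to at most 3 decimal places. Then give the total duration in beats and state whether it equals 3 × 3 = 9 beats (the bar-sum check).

1) 0.0ms=0b +260.116ms=3/4b
2) 260.116ms=3/4b +260.116ms=3/4b
3) 520.231ms=3/2b +260.116ms=3/4b
4) 780.347ms=9/4b +260.116ms=3/4b
5) 1040.462ms=3b +520.231ms=3/2b
6) 1560.694ms=9/2b +520.231ms=3/2b
7) 2080.925ms=6b +260.116ms=3/4b
8) 2341.04ms=27/4b +260.116ms=3/4b
9) 2601.156ms=15/2b +520.231ms=3/2b
Σ=9b of 9 (173bpm 3/8) — PASS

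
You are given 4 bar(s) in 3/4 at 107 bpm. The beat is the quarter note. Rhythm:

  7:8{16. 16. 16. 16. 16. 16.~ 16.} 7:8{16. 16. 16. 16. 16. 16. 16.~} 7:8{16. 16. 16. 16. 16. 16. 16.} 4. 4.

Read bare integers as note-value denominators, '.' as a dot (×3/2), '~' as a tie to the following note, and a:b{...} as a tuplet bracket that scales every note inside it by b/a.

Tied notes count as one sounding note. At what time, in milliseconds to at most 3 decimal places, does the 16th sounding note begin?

note 16 onset = 51/7b = 4085.447ms

1. 0.0ms @ 0 + 240.32ms (3/7)
2. 240.32ms @ 3/7 + 240.32ms (3/7)
3. 480.641ms @ 6/7 + 240.32ms (3/7)
4. 720.961ms @ 9/7 + 240.32ms (3/7)
5. 961.282ms @ 12/7 + 240.32ms (3/7)
6. 1201.602ms @ 15/7 + 480.641ms (6/7)
7. 1682.243ms @ 3 + 240.32ms (3/7)
8. 1922.563ms @ 24/7 + 240.32ms (3/7)
9. 2162.884ms @ 27/7 + 240.32ms (3/7)
10. 2403.204ms @ 30/7 + 240.32ms (3/7)
11. 2643.525ms @ 33/7 + 240.32ms (3/7)
12. 2883.845ms @ 36/7 + 240.32ms (3/7)
13. 3124.166ms @ 39/7 + 480.641ms (6/7)
14. 3604.806ms @ 45/7 + 240.32ms (3/7)
15. 3845.127ms @ 48/7 + 240.32ms (3/7)
16. 4085.447ms @ 51/7 + 240.32ms (3/7)
17. 4325.768ms @ 54/7 + 240.32ms (3/7)
18. 4566.088ms @ 57/7 + 240.32ms (3/7)
19. 4806.409ms @ 60/7 + 240.32ms (3/7)
20. 5046.729ms @ 9 + 841.121ms (3/2)
21. 5887.85ms @ 21/2 + 841.121ms (3/2)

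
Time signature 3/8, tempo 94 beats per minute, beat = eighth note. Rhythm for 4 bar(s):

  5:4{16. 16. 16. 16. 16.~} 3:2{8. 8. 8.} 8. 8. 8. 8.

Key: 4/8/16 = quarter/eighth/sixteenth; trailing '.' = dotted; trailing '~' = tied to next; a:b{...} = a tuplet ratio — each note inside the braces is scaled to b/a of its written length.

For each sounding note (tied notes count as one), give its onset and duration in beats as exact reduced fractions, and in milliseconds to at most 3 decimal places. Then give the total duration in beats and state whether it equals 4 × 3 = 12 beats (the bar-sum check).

1) 0.0ms=0b +382.979ms=3/5b
2) 382.979ms=3/5b +382.979ms=3/5b
3) 765.957ms=6/5b +382.979ms=3/5b
4) 1148.936ms=9/5b +382.979ms=3/5b
5) 1531.915ms=12/5b +1021.277ms=8/5b
6) 2553.191ms=4b +638.298ms=1b
7) 3191.489ms=5b +638.298ms=1b
8) 3829.787ms=6b +957.447ms=3/2b
9) 4787.234ms=15/2b +957.447ms=3/2b
10) 5744.681ms=9b +957.447ms=3/2b
11) 6702.128ms=21/2b +957.447ms=3/2b
Σ=12b of 12 (94bpm 3/8) — PASS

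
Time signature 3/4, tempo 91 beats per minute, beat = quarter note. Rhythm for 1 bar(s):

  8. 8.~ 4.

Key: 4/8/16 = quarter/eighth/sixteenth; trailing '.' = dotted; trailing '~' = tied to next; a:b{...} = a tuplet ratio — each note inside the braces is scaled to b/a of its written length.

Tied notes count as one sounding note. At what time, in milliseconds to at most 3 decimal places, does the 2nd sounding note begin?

note 2 onset = 3/4b = 494.505ms

1. 0.0ms @ 0 + 494.505ms (3/4)
2. 494.505ms @ 3/4 + 1483.516ms (9/4)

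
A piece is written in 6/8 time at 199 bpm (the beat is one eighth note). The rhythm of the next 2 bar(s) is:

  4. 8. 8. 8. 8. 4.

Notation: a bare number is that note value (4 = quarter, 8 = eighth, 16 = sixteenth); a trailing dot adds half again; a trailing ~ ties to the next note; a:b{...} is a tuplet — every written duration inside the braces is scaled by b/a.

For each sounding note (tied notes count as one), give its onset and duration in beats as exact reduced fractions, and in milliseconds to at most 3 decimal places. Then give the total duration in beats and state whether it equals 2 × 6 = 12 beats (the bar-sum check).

1) 0.0ms=0b +904.523ms=3b
2) 904.523ms=3b +452.261ms=3/2b
3) 1356.784ms=9/2b +452.261ms=3/2b
4) 1809.045ms=6b +452.261ms=3/2b
5) 2261.307ms=15/2b +452.261ms=3/2b
6) 2713.568ms=9b +904.523ms=3b
Σ=12b of 12 (199bpm 6/8) — PASS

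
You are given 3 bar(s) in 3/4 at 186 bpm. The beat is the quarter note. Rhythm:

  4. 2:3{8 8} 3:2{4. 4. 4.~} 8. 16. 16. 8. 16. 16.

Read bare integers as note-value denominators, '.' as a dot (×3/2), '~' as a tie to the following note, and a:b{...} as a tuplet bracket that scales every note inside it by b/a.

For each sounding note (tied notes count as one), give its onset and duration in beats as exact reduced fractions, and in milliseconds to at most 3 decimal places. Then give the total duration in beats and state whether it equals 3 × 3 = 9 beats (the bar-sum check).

1) 0.0ms=0b +483.871ms=3/2b
2) 483.871ms=3/2b +241.935ms=3/4b
3) 725.806ms=9/4b +241.935ms=3/4b
4) 967.742ms=3b +322.581ms=1b
5) 1290.323ms=4b +322.581ms=1b
6) 1612.903ms=5b +564.516ms=7/4b
7) 2177.419ms=27/4b +120.968ms=3/8b
8) 2298.387ms=57/8b +120.968ms=3/8b
9) 2419.355ms=15/2b +241.935ms=3/4b
10) 2661.29ms=33/4b +120.968ms=3/8b
11) 2782.258ms=69/8b +120.968ms=3/8b
Σ=9b of 9 (186bpm 3/4) — PASS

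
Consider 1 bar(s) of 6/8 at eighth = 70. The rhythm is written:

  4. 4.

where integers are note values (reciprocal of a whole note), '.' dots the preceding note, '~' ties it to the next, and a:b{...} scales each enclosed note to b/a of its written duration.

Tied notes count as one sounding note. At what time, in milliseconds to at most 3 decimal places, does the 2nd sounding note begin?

note 2 onset = 3b = 2571.429ms

1. 0.0ms @ 0 + 2571.429ms (3)
2. 2571.429ms @ 3 + 2571.429ms (3)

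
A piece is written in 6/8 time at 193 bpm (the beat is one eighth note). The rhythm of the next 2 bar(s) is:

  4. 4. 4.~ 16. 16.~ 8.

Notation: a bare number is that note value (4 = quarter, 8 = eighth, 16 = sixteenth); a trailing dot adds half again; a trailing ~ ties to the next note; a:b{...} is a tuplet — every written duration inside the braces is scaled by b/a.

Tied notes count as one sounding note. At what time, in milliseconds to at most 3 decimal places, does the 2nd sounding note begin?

1. 0.0ms @ 0 + 932.642ms (3)
2. 932.642ms @ 3 + 932.642ms (3)
3. 1865.285ms @ 6 + 1165.803ms (15/4)
4. 3031.088ms @ 39/4 + 699.482ms (9/4)

note 2 onset = 3b = 932.642ms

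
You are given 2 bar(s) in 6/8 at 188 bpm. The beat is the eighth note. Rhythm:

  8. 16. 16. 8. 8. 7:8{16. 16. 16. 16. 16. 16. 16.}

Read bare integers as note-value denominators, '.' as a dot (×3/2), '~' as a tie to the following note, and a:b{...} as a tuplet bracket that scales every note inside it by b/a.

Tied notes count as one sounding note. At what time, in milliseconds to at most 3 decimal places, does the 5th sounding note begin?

note 5 onset = 9/2b = 1436.17ms

1. 0.0ms @ 0 + 478.723ms (3/2)
2. 478.723ms @ 3/2 + 239.362ms (3/4)
3. 718.085ms @ 9/4 + 239.362ms (3/4)
4. 957.447ms @ 3 + 478.723ms (3/2)
5. 1436.17ms @ 9/2 + 478.723ms (3/2)
6. 1914.894ms @ 6 + 273.556ms (6/7)
7. 2188.45ms @ 48/7 + 273.556ms (6/7)
8. 2462.006ms @ 54/7 + 273.556ms (6/7)
9. 2735.562ms @ 60/7 + 273.556ms (6/7)
10. 3009.119ms @ 66/7 + 273.556ms (6/7)
11. 3282.675ms @ 72/7 + 273.556ms (6/7)
12. 3556.231ms @ 78/7 + 273.556ms (6/7)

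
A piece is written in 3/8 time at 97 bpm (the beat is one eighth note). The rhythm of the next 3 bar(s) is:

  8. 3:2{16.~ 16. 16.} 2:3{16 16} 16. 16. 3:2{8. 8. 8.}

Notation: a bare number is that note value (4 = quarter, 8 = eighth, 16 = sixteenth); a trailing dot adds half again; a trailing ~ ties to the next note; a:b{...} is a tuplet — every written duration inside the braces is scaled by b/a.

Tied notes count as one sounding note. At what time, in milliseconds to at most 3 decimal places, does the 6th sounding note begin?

note 6 onset = 9/2b = 2783.505ms

1. 0.0ms @ 0 + 927.835ms (3/2)
2. 927.835ms @ 3/2 + 618.557ms (1)
3. 1546.392ms @ 5/2 + 309.278ms (1/2)
4. 1855.67ms @ 3 + 463.918ms (3/4)
5. 2319.588ms @ 15/4 + 463.918ms (3/4)
6. 2783.505ms @ 9/2 + 463.918ms (3/4)
7. 3247.423ms @ 21/4 + 463.918ms (3/4)
8. 3711.34ms @ 6 + 618.557ms (1)
9. 4329.897ms @ 7 + 618.557ms (1)
10. 4948.454ms @ 8 + 618.557ms (1)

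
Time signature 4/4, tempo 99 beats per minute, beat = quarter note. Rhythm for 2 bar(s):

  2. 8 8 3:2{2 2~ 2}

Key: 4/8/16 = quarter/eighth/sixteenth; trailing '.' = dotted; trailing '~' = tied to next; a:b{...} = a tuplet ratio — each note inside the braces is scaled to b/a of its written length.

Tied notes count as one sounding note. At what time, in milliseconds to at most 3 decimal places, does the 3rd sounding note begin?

note 3 onset = 7/2b = 2121.212ms

1. 0.0ms @ 0 + 1818.182ms (3)
2. 1818.182ms @ 3 + 303.03ms (1/2)
3. 2121.212ms @ 7/2 + 303.03ms (1/2)
4. 2424.242ms @ 4 + 808.081ms (4/3)
5. 3232.323ms @ 16/3 + 1616.162ms (8/3)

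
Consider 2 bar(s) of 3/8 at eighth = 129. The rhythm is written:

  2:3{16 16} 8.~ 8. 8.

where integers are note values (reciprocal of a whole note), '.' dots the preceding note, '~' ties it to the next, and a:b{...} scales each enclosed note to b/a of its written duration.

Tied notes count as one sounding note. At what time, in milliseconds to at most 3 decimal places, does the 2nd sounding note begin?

note 2 onset = 3/4b = 348.837ms

1. 0.0ms @ 0 + 348.837ms (3/4)
2. 348.837ms @ 3/4 + 348.837ms (3/4)
3. 697.674ms @ 3/2 + 1395.349ms (3)
4. 2093.023ms @ 9/2 + 697.674ms (3/2)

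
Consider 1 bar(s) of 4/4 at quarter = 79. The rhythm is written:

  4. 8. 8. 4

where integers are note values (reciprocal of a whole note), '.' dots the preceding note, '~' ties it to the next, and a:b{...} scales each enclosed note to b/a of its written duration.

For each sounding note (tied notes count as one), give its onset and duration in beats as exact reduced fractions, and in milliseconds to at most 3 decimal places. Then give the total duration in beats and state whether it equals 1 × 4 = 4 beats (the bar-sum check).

1) 0.0ms=0b +1139.241ms=3/2b
2) 1139.241ms=3/2b +569.62ms=3/4b
3) 1708.861ms=9/4b +569.62ms=3/4b
4) 2278.481ms=3b +759.494ms=1b
Σ=4b of 4 (79bpm 4/4) — PASS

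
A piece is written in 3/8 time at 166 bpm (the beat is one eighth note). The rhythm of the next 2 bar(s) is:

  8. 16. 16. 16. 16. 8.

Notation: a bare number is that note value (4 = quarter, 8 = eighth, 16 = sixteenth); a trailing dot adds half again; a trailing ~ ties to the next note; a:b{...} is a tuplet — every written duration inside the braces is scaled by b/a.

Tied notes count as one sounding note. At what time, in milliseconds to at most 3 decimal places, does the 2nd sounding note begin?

note 2 onset = 3/2b = 542.169ms

1. 0.0ms @ 0 + 542.169ms (3/2)
2. 542.169ms @ 3/2 + 271.084ms (3/4)
3. 813.253ms @ 9/4 + 271.084ms (3/4)
4. 1084.337ms @ 3 + 271.084ms (3/4)
5. 1355.422ms @ 15/4 + 271.084ms (3/4)
6. 1626.506ms @ 9/2 + 542.169ms (3/2)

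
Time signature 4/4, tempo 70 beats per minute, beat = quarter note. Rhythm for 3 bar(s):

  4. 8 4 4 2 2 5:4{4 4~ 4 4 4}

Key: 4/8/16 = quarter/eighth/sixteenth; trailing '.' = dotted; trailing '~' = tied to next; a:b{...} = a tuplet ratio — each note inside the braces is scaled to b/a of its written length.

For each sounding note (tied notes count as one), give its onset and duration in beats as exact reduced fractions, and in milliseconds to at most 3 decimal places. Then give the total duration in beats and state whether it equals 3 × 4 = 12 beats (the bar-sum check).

1) 0.0ms=0b +1285.714ms=3/2b
2) 1285.714ms=3/2b +428.571ms=1/2b
3) 1714.286ms=2b +857.143ms=1b
4) 2571.429ms=3b +857.143ms=1b
5) 3428.571ms=4b +1714.286ms=2b
6) 5142.857ms=6b +1714.286ms=2b
7) 6857.143ms=8b +685.714ms=4/5b
8) 7542.857ms=44/5b +1371.429ms=8/5b
9) 8914.286ms=52/5b +685.714ms=4/5b
10) 9600.0ms=56/5b +685.714ms=4/5b
Σ=12b of 12 (70bpm 4/4) — PASS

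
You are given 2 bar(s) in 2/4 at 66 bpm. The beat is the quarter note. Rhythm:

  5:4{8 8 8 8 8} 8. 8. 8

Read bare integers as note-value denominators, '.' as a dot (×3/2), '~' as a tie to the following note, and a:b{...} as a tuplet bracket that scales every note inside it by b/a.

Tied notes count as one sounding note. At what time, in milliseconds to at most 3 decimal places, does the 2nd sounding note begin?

1. 0.0ms @ 0 + 363.636ms (2/5)
2. 363.636ms @ 2/5 + 363.636ms (2/5)
3. 727.273ms @ 4/5 + 363.636ms (2/5)
4. 1090.909ms @ 6/5 + 363.636ms (2/5)
5. 1454.545ms @ 8/5 + 363.636ms (2/5)
6. 1818.182ms @ 2 + 681.818ms (3/4)
7. 2500.0ms @ 11/4 + 681.818ms (3/4)
8. 3181.818ms @ 7/2 + 454.545ms (1/2)

note 2 onset = 2/5b = 363.636ms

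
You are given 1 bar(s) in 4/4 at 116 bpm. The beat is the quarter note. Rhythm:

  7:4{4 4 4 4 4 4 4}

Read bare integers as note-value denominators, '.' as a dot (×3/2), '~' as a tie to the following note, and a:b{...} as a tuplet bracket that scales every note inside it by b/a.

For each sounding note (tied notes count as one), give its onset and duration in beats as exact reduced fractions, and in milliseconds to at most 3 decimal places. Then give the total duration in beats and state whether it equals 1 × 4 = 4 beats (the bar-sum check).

1) 0.0ms=0b +295.567ms=4/7b
2) 295.567ms=4/7b +295.567ms=4/7b
3) 591.133ms=8/7b +295.567ms=4/7b
4) 886.7ms=12/7b +295.567ms=4/7b
5) 1182.266ms=16/7b +295.567ms=4/7b
6) 1477.833ms=20/7b +295.567ms=4/7b
7) 1773.399ms=24/7b +295.567ms=4/7b
Σ=4b of 4 (116bpm 4/4) — PASS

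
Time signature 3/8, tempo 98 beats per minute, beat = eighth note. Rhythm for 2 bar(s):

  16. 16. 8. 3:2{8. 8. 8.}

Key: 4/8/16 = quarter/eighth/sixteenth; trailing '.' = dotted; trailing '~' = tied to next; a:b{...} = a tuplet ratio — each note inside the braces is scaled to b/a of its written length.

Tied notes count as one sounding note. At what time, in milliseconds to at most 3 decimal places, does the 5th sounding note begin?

note 5 onset = 4b = 2448.98ms

1. 0.0ms @ 0 + 459.184ms (3/4)
2. 459.184ms @ 3/4 + 459.184ms (3/4)
3. 918.367ms @ 3/2 + 918.367ms (3/2)
4. 1836.735ms @ 3 + 612.245ms (1)
5. 2448.98ms @ 4 + 612.245ms (1)
6. 3061.224ms @ 5 + 612.245ms (1)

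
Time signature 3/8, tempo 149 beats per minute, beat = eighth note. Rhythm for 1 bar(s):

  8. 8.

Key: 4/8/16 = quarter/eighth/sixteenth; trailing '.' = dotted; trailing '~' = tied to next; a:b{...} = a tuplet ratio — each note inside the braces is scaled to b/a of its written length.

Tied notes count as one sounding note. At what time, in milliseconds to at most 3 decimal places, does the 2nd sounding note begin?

1. 0.0ms @ 0 + 604.027ms (3/2)
2. 604.027ms @ 3/2 + 604.027ms (3/2)

note 2 onset = 3/2b = 604.027ms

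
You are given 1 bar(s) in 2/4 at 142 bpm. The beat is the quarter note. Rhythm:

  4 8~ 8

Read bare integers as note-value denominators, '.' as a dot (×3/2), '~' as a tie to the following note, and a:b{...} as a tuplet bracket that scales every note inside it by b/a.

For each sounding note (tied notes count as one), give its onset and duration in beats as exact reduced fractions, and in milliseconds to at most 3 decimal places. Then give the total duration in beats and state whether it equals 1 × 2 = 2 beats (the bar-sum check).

1) 0.0ms=0b +422.535ms=1b
2) 422.535ms=1b +422.535ms=1b
Σ=2b of 2 (142bpm 2/4) — PASS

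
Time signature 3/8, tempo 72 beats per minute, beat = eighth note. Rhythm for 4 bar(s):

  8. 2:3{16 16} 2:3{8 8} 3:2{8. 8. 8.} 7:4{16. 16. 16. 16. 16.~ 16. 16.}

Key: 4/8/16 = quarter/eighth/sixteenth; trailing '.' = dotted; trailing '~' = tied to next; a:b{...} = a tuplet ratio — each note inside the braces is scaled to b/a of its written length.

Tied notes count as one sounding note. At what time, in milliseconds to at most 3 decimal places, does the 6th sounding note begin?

1. 0.0ms @ 0 + 1250.0ms (3/2)
2. 1250.0ms @ 3/2 + 625.0ms (3/4)
3. 1875.0ms @ 9/4 + 625.0ms (3/4)
4. 2500.0ms @ 3 + 1250.0ms (3/2)
5. 3750.0ms @ 9/2 + 1250.0ms (3/2)
6. 5000.0ms @ 6 + 833.333ms (1)
7. 5833.333ms @ 7 + 833.333ms (1)
8. 6666.667ms @ 8 + 833.333ms (1)
9. 7500.0ms @ 9 + 357.143ms (3/7)
10. 7857.143ms @ 66/7 + 357.143ms (3/7)
11. 8214.286ms @ 69/7 + 357.143ms (3/7)
12. 8571.429ms @ 72/7 + 357.143ms (3/7)
13. 8928.571ms @ 75/7 + 714.286ms (6/7)
14. 9642.857ms @ 81/7 + 357.143ms (3/7)

note 6 onset = 6b = 5000.0ms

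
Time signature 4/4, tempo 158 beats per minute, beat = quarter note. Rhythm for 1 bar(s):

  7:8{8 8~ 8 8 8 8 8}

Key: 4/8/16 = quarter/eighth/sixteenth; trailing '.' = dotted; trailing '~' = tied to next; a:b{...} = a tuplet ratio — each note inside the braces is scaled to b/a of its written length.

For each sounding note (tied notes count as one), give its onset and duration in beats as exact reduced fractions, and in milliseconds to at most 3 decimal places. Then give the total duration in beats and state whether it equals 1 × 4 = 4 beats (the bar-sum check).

1) 0.0ms=0b +216.998ms=4/7b
2) 216.998ms=4/7b +433.996ms=8/7b
3) 650.995ms=12/7b +216.998ms=4/7b
4) 867.993ms=16/7b +216.998ms=4/7b
5) 1084.991ms=20/7b +216.998ms=4/7b
6) 1301.989ms=24/7b +216.998ms=4/7b
Σ=4b of 4 (158bpm 4/4) — PASS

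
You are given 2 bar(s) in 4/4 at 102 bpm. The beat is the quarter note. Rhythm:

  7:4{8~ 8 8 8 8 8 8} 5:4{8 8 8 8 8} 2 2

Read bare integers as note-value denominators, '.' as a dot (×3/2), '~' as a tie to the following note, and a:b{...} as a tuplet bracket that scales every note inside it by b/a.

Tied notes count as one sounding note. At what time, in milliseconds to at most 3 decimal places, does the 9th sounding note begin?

1. 0.0ms @ 0 + 336.134ms (4/7)
2. 336.134ms @ 4/7 + 168.067ms (2/7)
3. 504.202ms @ 6/7 + 168.067ms (2/7)
4. 672.269ms @ 8/7 + 168.067ms (2/7)
5. 840.336ms @ 10/7 + 168.067ms (2/7)
6. 1008.403ms @ 12/7 + 168.067ms (2/7)
7. 1176.471ms @ 2 + 235.294ms (2/5)
8. 1411.765ms @ 12/5 + 235.294ms (2/5)
9. 1647.059ms @ 14/5 + 235.294ms (2/5)
10. 1882.353ms @ 16/5 + 235.294ms (2/5)
11. 2117.647ms @ 18/5 + 235.294ms (2/5)
12. 2352.941ms @ 4 + 1176.471ms (2)
13. 3529.412ms @ 6 + 1176.471ms (2)

note 9 onset = 14/5b = 1647.059ms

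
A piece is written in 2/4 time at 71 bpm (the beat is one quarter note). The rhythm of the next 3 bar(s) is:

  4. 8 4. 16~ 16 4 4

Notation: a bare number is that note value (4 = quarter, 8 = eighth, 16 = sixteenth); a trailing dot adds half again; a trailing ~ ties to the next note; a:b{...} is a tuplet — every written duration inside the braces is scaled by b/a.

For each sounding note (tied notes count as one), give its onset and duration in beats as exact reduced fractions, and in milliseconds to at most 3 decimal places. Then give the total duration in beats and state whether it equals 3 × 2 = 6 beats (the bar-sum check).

1) 0.0ms=0b +1267.606ms=3/2b
2) 1267.606ms=3/2b +422.535ms=1/2b
3) 1690.141ms=2b +1267.606ms=3/2b
4) 2957.746ms=7/2b +422.535ms=1/2b
5) 3380.282ms=4b +845.07ms=1b
6) 4225.352ms=5b +845.07ms=1b
Σ=6b of 6 (71bpm 2/4) — PASS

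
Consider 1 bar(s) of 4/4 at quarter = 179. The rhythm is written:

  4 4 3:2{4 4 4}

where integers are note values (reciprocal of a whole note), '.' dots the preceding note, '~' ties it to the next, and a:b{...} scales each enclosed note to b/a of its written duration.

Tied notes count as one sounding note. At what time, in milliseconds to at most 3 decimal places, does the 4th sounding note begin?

note 4 onset = 8/3b = 893.855ms

1. 0.0ms @ 0 + 335.196ms (1)
2. 335.196ms @ 1 + 335.196ms (1)
3. 670.391ms @ 2 + 223.464ms (2/3)
4. 893.855ms @ 8/3 + 223.464ms (2/3)
5. 1117.318ms @ 10/3 + 223.464ms (2/3)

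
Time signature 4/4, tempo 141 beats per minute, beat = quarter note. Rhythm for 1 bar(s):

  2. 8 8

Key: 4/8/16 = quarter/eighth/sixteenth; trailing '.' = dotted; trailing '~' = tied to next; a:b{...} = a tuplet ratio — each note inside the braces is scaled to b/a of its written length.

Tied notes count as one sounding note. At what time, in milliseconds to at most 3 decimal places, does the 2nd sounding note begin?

1. 0.0ms @ 0 + 1276.596ms (3)
2. 1276.596ms @ 3 + 212.766ms (1/2)
3. 1489.362ms @ 7/2 + 212.766ms (1/2)

note 2 onset = 3b = 1276.596ms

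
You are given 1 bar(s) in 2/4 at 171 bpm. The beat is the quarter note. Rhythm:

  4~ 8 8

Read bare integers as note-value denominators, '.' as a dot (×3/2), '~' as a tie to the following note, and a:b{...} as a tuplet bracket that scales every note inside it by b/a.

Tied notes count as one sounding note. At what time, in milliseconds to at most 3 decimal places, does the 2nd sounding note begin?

1. 0.0ms @ 0 + 526.316ms (3/2)
2. 526.316ms @ 3/2 + 175.439ms (1/2)

note 2 onset = 3/2b = 526.316ms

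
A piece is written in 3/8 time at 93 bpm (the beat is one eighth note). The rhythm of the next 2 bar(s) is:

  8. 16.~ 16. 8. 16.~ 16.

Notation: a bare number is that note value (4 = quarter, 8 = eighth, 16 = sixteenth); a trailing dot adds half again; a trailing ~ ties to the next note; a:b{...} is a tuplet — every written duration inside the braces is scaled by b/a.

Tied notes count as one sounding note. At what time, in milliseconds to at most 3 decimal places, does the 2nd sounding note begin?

note 2 onset = 3/2b = 967.742ms

1. 0.0ms @ 0 + 967.742ms (3/2)
2. 967.742ms @ 3/2 + 967.742ms (3/2)
3. 1935.484ms @ 3 + 967.742ms (3/2)
4. 2903.226ms @ 9/2 + 967.742ms (3/2)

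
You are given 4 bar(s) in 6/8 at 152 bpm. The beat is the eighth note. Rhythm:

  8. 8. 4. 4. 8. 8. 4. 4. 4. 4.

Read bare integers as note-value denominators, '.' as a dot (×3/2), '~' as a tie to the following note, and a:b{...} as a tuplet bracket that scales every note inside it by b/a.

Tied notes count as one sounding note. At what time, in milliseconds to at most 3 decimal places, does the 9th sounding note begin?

note 9 onset = 18b = 7105.263ms

1. 0.0ms @ 0 + 592.105ms (3/2)
2. 592.105ms @ 3/2 + 592.105ms (3/2)
3. 1184.211ms @ 3 + 1184.211ms (3)
4. 2368.421ms @ 6 + 1184.211ms (3)
5. 3552.632ms @ 9 + 592.105ms (3/2)
6. 4144.737ms @ 21/2 + 592.105ms (3/2)
7. 4736.842ms @ 12 + 1184.211ms (3)
8. 5921.053ms @ 15 + 1184.211ms (3)
9. 7105.263ms @ 18 + 1184.211ms (3)
10. 8289.474ms @ 21 + 1184.211ms (3)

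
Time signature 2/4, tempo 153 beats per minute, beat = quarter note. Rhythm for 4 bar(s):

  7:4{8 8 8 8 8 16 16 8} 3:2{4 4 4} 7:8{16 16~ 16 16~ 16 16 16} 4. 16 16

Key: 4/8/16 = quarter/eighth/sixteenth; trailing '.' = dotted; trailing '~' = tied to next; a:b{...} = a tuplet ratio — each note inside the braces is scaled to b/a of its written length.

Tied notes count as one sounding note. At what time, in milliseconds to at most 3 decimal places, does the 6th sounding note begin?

1. 0.0ms @ 0 + 112.045ms (2/7)
2. 112.045ms @ 2/7 + 112.045ms (2/7)
3. 224.09ms @ 4/7 + 112.045ms (2/7)
4. 336.134ms @ 6/7 + 112.045ms (2/7)
5. 448.179ms @ 8/7 + 112.045ms (2/7)
6. 560.224ms @ 10/7 + 56.022ms (1/7)
7. 616.246ms @ 11/7 + 56.022ms (1/7)
8. 672.269ms @ 12/7 + 112.045ms (2/7)
9. 784.314ms @ 2 + 261.438ms (2/3)
10. 1045.752ms @ 8/3 + 261.438ms (2/3)
11. 1307.19ms @ 10/3 + 261.438ms (2/3)
12. 1568.627ms @ 4 + 112.045ms (2/7)
13. 1680.672ms @ 30/7 + 224.09ms (4/7)
14. 1904.762ms @ 34/7 + 224.09ms (4/7)
15. 2128.852ms @ 38/7 + 112.045ms (2/7)
16. 2240.896ms @ 40/7 + 112.045ms (2/7)
17. 2352.941ms @ 6 + 588.235ms (3/2)
18. 2941.176ms @ 15/2 + 98.039ms (1/4)
19. 3039.216ms @ 31/4 + 98.039ms (1/4)

note 6 onset = 10/7b = 560.224ms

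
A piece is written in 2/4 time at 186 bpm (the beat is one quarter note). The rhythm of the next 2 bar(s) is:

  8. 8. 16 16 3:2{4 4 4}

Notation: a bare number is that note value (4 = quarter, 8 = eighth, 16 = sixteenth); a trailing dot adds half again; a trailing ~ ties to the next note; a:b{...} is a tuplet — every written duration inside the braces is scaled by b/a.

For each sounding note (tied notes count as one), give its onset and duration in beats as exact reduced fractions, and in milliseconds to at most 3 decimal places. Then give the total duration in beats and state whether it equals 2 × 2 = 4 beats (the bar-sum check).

1) 0.0ms=0b +241.935ms=3/4b
2) 241.935ms=3/4b +241.935ms=3/4b
3) 483.871ms=3/2b +80.645ms=1/4b
4) 564.516ms=7/4b +80.645ms=1/4b
5) 645.161ms=2b +215.054ms=2/3b
6) 860.215ms=8/3b +215.054ms=2/3b
7) 1075.269ms=10/3b +215.054ms=2/3b
Σ=4b of 4 (186bpm 2/4) — PASS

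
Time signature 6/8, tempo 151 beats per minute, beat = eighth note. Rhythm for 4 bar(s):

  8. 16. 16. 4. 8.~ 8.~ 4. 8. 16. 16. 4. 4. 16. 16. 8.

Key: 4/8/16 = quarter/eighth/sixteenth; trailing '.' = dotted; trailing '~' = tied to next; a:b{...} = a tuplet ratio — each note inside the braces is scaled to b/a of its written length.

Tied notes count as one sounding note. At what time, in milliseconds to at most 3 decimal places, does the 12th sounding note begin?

note 12 onset = 87/4b = 8642.384ms

1. 0.0ms @ 0 + 596.026ms (3/2)
2. 596.026ms @ 3/2 + 298.013ms (3/4)
3. 894.04ms @ 9/4 + 298.013ms (3/4)
4. 1192.053ms @ 3 + 1192.053ms (3)
5. 2384.106ms @ 6 + 2384.106ms (6)
6. 4768.212ms @ 12 + 596.026ms (3/2)
7. 5364.238ms @ 27/2 + 298.013ms (3/4)
8. 5662.252ms @ 57/4 + 298.013ms (3/4)
9. 5960.265ms @ 15 + 1192.053ms (3)
10. 7152.318ms @ 18 + 1192.053ms (3)
11. 8344.371ms @ 21 + 298.013ms (3/4)
12. 8642.384ms @ 87/4 + 298.013ms (3/4)
13. 8940.397ms @ 45/2 + 596.026ms (3/2)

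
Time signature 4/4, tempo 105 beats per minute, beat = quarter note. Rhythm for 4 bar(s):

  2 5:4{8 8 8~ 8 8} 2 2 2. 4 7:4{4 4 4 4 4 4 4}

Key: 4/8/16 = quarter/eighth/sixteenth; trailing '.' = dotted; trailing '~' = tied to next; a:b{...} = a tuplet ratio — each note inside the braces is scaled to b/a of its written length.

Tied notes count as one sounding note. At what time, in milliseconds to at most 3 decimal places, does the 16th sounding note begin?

note 16 onset = 108/7b = 8816.327ms

1. 0.0ms @ 0 + 1142.857ms (2)
2. 1142.857ms @ 2 + 228.571ms (2/5)
3. 1371.429ms @ 12/5 + 228.571ms (2/5)
4. 1600.0ms @ 14/5 + 457.143ms (4/5)
5. 2057.143ms @ 18/5 + 228.571ms (2/5)
6. 2285.714ms @ 4 + 1142.857ms (2)
7. 3428.571ms @ 6 + 1142.857ms (2)
8. 4571.429ms @ 8 + 1714.286ms (3)
9. 6285.714ms @ 11 + 571.429ms (1)
10. 6857.143ms @ 12 + 326.531ms (4/7)
11. 7183.673ms @ 88/7 + 326.531ms (4/7)
12. 7510.204ms @ 92/7 + 326.531ms (4/7)
13. 7836.735ms @ 96/7 + 326.531ms (4/7)
14. 8163.265ms @ 100/7 + 326.531ms (4/7)
15. 8489.796ms @ 104/7 + 326.531ms (4/7)
16. 8816.327ms @ 108/7 + 326.531ms (4/7)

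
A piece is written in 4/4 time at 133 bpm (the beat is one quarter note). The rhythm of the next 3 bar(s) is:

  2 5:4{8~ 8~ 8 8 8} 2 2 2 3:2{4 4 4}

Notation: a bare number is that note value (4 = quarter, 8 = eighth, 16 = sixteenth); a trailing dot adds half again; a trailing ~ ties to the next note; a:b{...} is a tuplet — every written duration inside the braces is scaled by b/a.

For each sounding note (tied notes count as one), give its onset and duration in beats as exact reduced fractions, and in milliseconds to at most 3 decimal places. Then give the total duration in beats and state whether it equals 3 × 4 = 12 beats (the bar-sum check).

1) 0.0ms=0b +902.256ms=2b
2) 902.256ms=2b +541.353ms=6/5b
3) 1443.609ms=16/5b +180.451ms=2/5b
4) 1624.06ms=18/5b +180.451ms=2/5b
5) 1804.511ms=4b +902.256ms=2b
6) 2706.767ms=6b +902.256ms=2b
7) 3609.023ms=8b +902.256ms=2b
8) 4511.278ms=10b +300.752ms=2/3b
9) 4812.03ms=32/3b +300.752ms=2/3b
10) 5112.782ms=34/3b +300.752ms=2/3b
Σ=12b of 12 (133bpm 4/4) — PASS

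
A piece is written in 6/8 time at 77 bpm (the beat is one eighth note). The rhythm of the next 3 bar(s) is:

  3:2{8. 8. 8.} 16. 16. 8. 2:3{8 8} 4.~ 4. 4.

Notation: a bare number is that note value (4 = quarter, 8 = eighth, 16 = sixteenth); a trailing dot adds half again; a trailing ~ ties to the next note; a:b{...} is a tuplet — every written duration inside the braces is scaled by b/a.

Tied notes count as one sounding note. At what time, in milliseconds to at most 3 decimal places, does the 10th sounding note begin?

1. 0.0ms @ 0 + 779.221ms (1)
2. 779.221ms @ 1 + 779.221ms (1)
3. 1558.442ms @ 2 + 779.221ms (1)
4. 2337.662ms @ 3 + 584.416ms (3/4)
5. 2922.078ms @ 15/4 + 584.416ms (3/4)
6. 3506.494ms @ 9/2 + 1168.831ms (3/2)
7. 4675.325ms @ 6 + 1168.831ms (3/2)
8. 5844.156ms @ 15/2 + 1168.831ms (3/2)
9. 7012.987ms @ 9 + 4675.325ms (6)
10. 11688.312ms @ 15 + 2337.662ms (3)

note 10 onset = 15b = 11688.312ms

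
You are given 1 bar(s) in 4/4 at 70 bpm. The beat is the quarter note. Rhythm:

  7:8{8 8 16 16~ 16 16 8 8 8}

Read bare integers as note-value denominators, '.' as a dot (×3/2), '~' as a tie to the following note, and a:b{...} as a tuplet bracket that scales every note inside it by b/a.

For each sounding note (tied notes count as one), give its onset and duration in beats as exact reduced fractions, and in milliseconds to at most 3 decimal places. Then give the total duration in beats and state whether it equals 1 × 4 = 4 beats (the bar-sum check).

1) 0.0ms=0b +489.796ms=4/7b
2) 489.796ms=4/7b +489.796ms=4/7b
3) 979.592ms=8/7b +244.898ms=2/7b
4) 1224.49ms=10/7b +489.796ms=4/7b
5) 1714.286ms=2b +244.898ms=2/7b
6) 1959.184ms=16/7b +489.796ms=4/7b
7) 2448.98ms=20/7b +489.796ms=4/7b
8) 2938.776ms=24/7b +489.796ms=4/7b
Σ=4b of 4 (70bpm 4/4) — PASS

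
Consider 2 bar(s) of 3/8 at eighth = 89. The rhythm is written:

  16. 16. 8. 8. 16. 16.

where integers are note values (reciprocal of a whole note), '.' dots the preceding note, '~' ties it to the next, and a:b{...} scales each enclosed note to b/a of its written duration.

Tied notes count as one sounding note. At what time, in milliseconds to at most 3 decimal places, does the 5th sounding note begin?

note 5 onset = 9/2b = 3033.708ms

1. 0.0ms @ 0 + 505.618ms (3/4)
2. 505.618ms @ 3/4 + 505.618ms (3/4)
3. 1011.236ms @ 3/2 + 1011.236ms (3/2)
4. 2022.472ms @ 3 + 1011.236ms (3/2)
5. 3033.708ms @ 9/2 + 505.618ms (3/4)
6. 3539.326ms @ 21/4 + 505.618ms (3/4)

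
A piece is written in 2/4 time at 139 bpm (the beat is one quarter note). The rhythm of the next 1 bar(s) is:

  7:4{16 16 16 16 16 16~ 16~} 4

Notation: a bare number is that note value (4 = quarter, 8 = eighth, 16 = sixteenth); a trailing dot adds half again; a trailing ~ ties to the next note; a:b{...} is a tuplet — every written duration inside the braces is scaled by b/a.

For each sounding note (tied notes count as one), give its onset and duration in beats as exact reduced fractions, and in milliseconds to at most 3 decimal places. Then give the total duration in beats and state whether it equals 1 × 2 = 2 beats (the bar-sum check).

1) 0.0ms=0b +61.665ms=1/7b
2) 61.665ms=1/7b +61.665ms=1/7b
3) 123.33ms=2/7b +61.665ms=1/7b
4) 184.995ms=3/7b +61.665ms=1/7b
5) 246.66ms=4/7b +61.665ms=1/7b
6) 308.325ms=5/7b +554.985ms=9/7b
Σ=2b of 2 (139bpm 2/4) — PASS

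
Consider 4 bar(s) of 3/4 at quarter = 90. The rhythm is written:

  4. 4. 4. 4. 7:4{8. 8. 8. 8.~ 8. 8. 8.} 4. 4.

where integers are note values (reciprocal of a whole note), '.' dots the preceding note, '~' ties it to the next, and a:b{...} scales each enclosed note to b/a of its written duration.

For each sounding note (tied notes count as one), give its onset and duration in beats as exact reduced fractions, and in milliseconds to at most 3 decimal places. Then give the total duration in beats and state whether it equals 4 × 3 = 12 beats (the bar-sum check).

1) 0.0ms=0b +1000.0ms=3/2b
2) 1000.0ms=3/2b +1000.0ms=3/2b
3) 2000.0ms=3b +1000.0ms=3/2b
4) 3000.0ms=9/2b +1000.0ms=3/2b
5) 4000.0ms=6b +285.714ms=3/7b
6) 4285.714ms=45/7b +285.714ms=3/7b
7) 4571.429ms=48/7b +285.714ms=3/7b
8) 4857.143ms=51/7b +571.429ms=6/7b
9) 5428.571ms=57/7b +285.714ms=3/7b
10) 5714.286ms=60/7b +285.714ms=3/7b
11) 6000.0ms=9b +1000.0ms=3/2b
12) 7000.0ms=21/2b +1000.0ms=3/2b
Σ=12b of 12 (90bpm 3/4) — PASS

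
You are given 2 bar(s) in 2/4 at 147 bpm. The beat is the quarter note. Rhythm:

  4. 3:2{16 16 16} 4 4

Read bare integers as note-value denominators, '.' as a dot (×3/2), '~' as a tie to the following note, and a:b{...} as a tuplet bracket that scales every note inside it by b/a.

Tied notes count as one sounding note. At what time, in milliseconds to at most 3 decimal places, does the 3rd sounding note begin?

1. 0.0ms @ 0 + 612.245ms (3/2)
2. 612.245ms @ 3/2 + 68.027ms (1/6)
3. 680.272ms @ 5/3 + 68.027ms (1/6)
4. 748.299ms @ 11/6 + 68.027ms (1/6)
5. 816.327ms @ 2 + 408.163ms (1)
6. 1224.49ms @ 3 + 408.163ms (1)

note 3 onset = 5/3b = 680.272ms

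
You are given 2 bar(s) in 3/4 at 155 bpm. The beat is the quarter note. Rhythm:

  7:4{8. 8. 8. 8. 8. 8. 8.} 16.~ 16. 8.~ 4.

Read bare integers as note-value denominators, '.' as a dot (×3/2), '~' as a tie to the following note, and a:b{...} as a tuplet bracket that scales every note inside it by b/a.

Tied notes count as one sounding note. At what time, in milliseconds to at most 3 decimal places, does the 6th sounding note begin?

1. 0.0ms @ 0 + 165.899ms (3/7)
2. 165.899ms @ 3/7 + 165.899ms (3/7)
3. 331.797ms @ 6/7 + 165.899ms (3/7)
4. 497.696ms @ 9/7 + 165.899ms (3/7)
5. 663.594ms @ 12/7 + 165.899ms (3/7)
6. 829.493ms @ 15/7 + 165.899ms (3/7)
7. 995.392ms @ 18/7 + 165.899ms (3/7)
8. 1161.29ms @ 3 + 290.323ms (3/4)
9. 1451.613ms @ 15/4 + 870.968ms (9/4)

note 6 onset = 15/7b = 829.493ms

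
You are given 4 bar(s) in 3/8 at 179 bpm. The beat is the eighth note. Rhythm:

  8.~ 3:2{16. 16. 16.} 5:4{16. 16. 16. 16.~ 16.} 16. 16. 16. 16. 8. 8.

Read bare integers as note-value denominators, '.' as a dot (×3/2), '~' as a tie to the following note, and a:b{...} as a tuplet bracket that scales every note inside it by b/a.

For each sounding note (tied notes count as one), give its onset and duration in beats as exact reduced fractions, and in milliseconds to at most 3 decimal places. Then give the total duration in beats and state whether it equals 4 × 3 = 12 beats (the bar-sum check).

1) 0.0ms=0b +670.391ms=2b
2) 670.391ms=2b +167.598ms=1/2b
3) 837.989ms=5/2b +167.598ms=1/2b
4) 1005.587ms=3b +201.117ms=3/5b
5) 1206.704ms=18/5b +201.117ms=3/5b
6) 1407.821ms=21/5b +201.117ms=3/5b
7) 1608.939ms=24/5b +402.235ms=6/5b
8) 2011.173ms=6b +251.397ms=3/4b
9) 2262.57ms=27/4b +251.397ms=3/4b
10) 2513.966ms=15/2b +251.397ms=3/4b
11) 2765.363ms=33/4b +251.397ms=3/4b
12) 3016.76ms=9b +502.793ms=3/2b
13) 3519.553ms=21/2b +502.793ms=3/2b
Σ=12b of 12 (179bpm 3/8) — PASS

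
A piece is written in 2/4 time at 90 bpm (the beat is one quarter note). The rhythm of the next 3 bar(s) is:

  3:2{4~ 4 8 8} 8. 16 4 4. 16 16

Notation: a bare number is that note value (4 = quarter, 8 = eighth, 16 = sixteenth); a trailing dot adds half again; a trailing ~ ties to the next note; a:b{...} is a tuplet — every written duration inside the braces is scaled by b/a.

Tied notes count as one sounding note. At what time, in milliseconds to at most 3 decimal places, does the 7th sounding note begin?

1. 0.0ms @ 0 + 888.889ms (4/3)
2. 888.889ms @ 4/3 + 222.222ms (1/3)
3. 1111.111ms @ 5/3 + 222.222ms (1/3)
4. 1333.333ms @ 2 + 500.0ms (3/4)
5. 1833.333ms @ 11/4 + 166.667ms (1/4)
6. 2000.0ms @ 3 + 666.667ms (1)
7. 2666.667ms @ 4 + 1000.0ms (3/2)
8. 3666.667ms @ 11/2 + 166.667ms (1/4)
9. 3833.333ms @ 23/4 + 166.667ms (1/4)

note 7 onset = 4b = 2666.667ms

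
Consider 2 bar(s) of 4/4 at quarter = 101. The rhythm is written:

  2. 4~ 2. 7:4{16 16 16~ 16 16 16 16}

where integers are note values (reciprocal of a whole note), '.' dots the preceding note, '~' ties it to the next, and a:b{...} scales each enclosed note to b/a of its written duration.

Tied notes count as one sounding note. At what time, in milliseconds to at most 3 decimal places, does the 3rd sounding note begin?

1. 0.0ms @ 0 + 1782.178ms (3)
2. 1782.178ms @ 3 + 2376.238ms (4)
3. 4158.416ms @ 7 + 84.866ms (1/7)
4. 4243.281ms @ 50/7 + 84.866ms (1/7)
5. 4328.147ms @ 51/7 + 169.731ms (2/7)
6. 4497.878ms @ 53/7 + 84.866ms (1/7)
7. 4582.744ms @ 54/7 + 84.866ms (1/7)
8. 4667.61ms @ 55/7 + 84.866ms (1/7)

note 3 onset = 7b = 4158.416ms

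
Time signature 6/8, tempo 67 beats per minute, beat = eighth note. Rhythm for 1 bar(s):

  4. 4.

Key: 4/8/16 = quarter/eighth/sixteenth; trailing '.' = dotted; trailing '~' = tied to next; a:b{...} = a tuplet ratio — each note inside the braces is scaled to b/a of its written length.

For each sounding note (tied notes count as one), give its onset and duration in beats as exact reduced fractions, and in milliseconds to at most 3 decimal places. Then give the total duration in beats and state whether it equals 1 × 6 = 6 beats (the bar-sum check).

1) 0.0ms=0b +2686.567ms=3b
2) 2686.567ms=3b +2686.567ms=3b
Σ=6b of 6 (67bpm 6/8) — PASS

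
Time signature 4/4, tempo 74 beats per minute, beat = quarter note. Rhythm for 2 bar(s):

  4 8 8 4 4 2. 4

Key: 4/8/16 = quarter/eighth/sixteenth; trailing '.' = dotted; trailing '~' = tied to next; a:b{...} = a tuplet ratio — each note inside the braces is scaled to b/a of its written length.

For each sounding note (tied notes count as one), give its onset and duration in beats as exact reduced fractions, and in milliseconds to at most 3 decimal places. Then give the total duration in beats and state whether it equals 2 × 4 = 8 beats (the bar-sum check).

1) 0.0ms=0b +810.811ms=1b
2) 810.811ms=1b +405.405ms=1/2b
3) 1216.216ms=3/2b +405.405ms=1/2b
4) 1621.622ms=2b +810.811ms=1b
5) 2432.432ms=3b +810.811ms=1b
6) 3243.243ms=4b +2432.432ms=3b
7) 5675.676ms=7b +810.811ms=1b
Σ=8b of 8 (74bpm 4/4) — PASS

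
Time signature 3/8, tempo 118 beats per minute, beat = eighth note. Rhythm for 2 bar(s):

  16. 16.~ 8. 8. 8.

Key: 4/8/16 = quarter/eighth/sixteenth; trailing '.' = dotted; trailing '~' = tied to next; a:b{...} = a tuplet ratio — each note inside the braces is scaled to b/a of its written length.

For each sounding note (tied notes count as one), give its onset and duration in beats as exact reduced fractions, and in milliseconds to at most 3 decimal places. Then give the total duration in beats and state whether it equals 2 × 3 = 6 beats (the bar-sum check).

1) 0.0ms=0b +381.356ms=3/4b
2) 381.356ms=3/4b +1144.068ms=9/4b
3) 1525.424ms=3b +762.712ms=3/2b
4) 2288.136ms=9/2b +762.712ms=3/2b
Σ=6b of 6 (118bpm 3/8) — PASS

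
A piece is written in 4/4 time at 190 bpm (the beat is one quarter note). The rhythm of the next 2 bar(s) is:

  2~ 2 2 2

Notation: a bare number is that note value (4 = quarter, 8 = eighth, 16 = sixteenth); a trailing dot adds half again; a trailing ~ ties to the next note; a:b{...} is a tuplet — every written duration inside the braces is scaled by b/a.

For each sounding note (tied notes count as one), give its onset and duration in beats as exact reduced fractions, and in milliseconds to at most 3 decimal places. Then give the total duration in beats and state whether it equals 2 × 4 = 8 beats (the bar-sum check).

1) 0.0ms=0b +1263.158ms=4b
2) 1263.158ms=4b +631.579ms=2b
3) 1894.737ms=6b +631.579ms=2b
Σ=8b of 8 (190bpm 4/4) — PASS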